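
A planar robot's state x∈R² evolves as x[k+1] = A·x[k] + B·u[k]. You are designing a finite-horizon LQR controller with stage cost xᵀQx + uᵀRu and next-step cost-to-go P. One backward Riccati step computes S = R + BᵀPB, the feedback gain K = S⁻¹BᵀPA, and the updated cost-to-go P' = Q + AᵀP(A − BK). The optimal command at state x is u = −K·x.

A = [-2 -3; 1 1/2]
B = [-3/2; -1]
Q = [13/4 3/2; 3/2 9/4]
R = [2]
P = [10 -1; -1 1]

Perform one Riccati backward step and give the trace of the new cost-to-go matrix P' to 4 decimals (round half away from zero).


BᵀP = [-14.0000 0.5000]
S = R + BᵀPB = [2] + [20.5000] = [22.5000]
BᵀPA = [28.5000 42.2500]
K = S⁻¹·BᵀPA = [1.2667 1.8778]
A−BK = [-0.1000 -0.1833; 2.2667 2.3778]
AᵀP(A−BK) = [8.9000 10.9833; 10.9833 13.9139]
P' = Q + AᵀP(A−BK) = [12.1500 12.4833; 12.4833 16.1639]
tr(P') = 28.3139

28.3139


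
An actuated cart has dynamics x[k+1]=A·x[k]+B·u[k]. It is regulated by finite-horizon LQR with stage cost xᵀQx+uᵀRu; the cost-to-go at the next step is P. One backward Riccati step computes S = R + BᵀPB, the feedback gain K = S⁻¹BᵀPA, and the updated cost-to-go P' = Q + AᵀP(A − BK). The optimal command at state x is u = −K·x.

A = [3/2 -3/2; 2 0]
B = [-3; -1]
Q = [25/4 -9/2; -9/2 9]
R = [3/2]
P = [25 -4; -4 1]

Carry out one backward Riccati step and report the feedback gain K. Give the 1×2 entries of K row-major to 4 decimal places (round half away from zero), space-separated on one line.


BᵀP = [-71.0000 11.0000]
S = R + BᵀPB = [3/2] + [202.0000] = [203.5000]
BᵀPA = [-84.5000 106.5000]
K = S⁻¹·BᵀPA = [-0.4152 0.5233]
A−BK = [0.2543 0.0700; 1.5848 0.5233]
AᵀP(A−BK) = [1.1628 -0.0276; -0.0276 0.5141]
P' = Q + AᵀP(A−BK) = [7.4128 -4.5276; -4.5276 9.5141]
tr(P') = 16.9269

-0.4152 0.5233


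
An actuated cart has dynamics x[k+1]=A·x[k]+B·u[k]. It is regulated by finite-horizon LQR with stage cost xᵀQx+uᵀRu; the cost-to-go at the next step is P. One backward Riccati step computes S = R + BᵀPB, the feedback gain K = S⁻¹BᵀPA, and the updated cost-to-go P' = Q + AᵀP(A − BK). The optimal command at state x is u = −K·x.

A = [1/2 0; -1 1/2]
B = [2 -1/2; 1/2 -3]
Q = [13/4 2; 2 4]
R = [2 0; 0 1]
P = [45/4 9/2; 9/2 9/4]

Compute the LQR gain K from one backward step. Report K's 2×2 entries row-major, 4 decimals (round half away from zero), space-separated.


0.2036 -0.0075 0.2167 -0.1283

BᵀP = [24.7500 10.1250; -19.1250 -9.0000]
S = R + BᵀPB = [2 0; 0 1] + [54.5625 -42.7500; -42.7500 36.5625] = [56.5625 -42.7500; -42.7500 37.5625]
BᵀPA = [2.2500 5.0625; -0.5625 -4.5000]
K = S⁻¹·BᵀPA = [0.2036 -0.0075; 0.2167 -0.1283]
A−BK = [0.2012 -0.0492; -0.4517 0.1189]
AᵀP(A−BK) = [0.2264 -0.0554; -0.0554 0.0230]
P' = Q + AᵀP(A−BK) = [3.4764 1.9446; 1.9446 4.0230]
tr(P') = 7.4994


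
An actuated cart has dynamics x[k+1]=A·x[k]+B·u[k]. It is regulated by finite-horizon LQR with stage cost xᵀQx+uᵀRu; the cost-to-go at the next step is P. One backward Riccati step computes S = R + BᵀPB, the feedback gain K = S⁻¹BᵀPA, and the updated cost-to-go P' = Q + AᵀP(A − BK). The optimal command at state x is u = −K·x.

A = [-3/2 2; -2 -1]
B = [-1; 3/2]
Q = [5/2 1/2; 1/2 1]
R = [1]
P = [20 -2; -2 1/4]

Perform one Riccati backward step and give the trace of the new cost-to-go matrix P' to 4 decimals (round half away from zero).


BᵀP = [-23.0000 2.3750]
S = R + BᵀPB = [1] + [26.5625] = [27.5625]
BᵀPA = [29.7500 -48.3750]
K = S⁻¹·BᵀPA = [1.0794 -1.7551]
A−BK = [-0.4206 0.2449; -3.6190 1.6327]
AᵀP(A−BK) = [1.8889 -2.2857; -2.2857 3.3469]
P' = Q + AᵀP(A−BK) = [4.3889 -1.7857; -1.7857 4.3469]
tr(P') = 8.7358

8.7358


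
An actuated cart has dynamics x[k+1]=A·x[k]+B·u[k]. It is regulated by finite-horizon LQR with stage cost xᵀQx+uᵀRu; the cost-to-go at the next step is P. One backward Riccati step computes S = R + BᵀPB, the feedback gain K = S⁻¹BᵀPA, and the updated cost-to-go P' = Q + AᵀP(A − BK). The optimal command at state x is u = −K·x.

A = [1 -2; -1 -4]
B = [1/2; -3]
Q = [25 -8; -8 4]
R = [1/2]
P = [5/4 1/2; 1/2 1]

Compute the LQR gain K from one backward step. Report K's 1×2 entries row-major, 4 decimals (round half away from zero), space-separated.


BᵀP = [-0.8750 -2.7500]
S = R + BᵀPB = [1/2] + [7.8125] = [8.3125]
BᵀPA = [1.8750 12.7500]
K = S⁻¹·BᵀPA = [0.2256 1.5338]
A−BK = [0.8872 -2.7669; -0.3233 0.6015]
AᵀP(A−BK) = [0.8271 -2.3759; -2.3759 9.4436]
P' = Q + AᵀP(A−BK) = [25.8271 -10.3759; -10.3759 13.4436]
tr(P') = 39.2707

0.2256 1.5338


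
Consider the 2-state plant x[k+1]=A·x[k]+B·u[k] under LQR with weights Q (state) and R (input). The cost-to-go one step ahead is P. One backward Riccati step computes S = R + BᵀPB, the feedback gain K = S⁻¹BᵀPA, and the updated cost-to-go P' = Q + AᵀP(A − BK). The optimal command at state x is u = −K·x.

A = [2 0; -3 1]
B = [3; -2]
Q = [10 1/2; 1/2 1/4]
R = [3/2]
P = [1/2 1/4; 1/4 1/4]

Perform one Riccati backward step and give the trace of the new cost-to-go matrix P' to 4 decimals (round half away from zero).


11.3438

BᵀP = [1.0000 0.2500]
S = R + BᵀPB = [3/2] + [2.5000] = [4.0000]
BᵀPA = [1.2500 0.2500]
K = S⁻¹·BᵀPA = [0.3125 0.0625]
A−BK = [1.0625 -0.1875; -2.3750 1.1250]
AᵀP(A−BK) = [0.8594 -0.3281; -0.3281 0.2344]
P' = Q + AᵀP(A−BK) = [10.8594 0.1719; 0.1719 0.4844]
tr(P') = 11.3438


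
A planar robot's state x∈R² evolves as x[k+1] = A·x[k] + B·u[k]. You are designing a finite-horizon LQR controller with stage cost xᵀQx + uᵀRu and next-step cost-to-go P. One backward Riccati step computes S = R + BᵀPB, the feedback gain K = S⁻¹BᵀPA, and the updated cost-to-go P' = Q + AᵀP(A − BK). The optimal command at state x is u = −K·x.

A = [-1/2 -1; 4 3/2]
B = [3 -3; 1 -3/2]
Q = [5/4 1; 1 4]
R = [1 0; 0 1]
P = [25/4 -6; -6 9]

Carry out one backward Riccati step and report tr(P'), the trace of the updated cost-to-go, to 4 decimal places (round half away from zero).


86.7409

BᵀP = [12.7500 -9.0000; -9.7500 4.5000]
S = R + BᵀPB = [1 0; 0 1] + [29.2500 -24.7500; -24.7500 22.5000] = [30.2500 -24.7500; -24.7500 23.5000]
BᵀPA = [-42.3750 -26.2500; 22.8750 16.5000]
K = S⁻¹·BᵀPA = [-4.3703 -2.1208; -3.6294 -1.5315]
A−BK = [1.7228 0.7680; 2.9263 1.3236]
AᵀP(A−BK) = [67.3924 30.7889; 30.7889 14.0985]
P' = Q + AᵀP(A−BK) = [68.6424 31.7889; 31.7889 18.0985]
tr(P') = 86.7409


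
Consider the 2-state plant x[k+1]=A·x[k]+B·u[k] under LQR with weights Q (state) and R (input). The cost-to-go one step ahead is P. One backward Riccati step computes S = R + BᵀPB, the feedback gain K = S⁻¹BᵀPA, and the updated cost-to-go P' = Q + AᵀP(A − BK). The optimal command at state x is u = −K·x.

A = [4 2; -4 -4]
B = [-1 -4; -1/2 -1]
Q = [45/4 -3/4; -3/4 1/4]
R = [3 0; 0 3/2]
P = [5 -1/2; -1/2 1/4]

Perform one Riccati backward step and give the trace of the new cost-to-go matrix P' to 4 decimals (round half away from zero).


23.3522

BᵀP = [-4.7500 0.3750; -19.5000 1.7500]
S = R + BᵀPB = [3 0; 0 3/2] + [4.5625 18.6250; 18.6250 76.2500] = [7.5625 18.6250; 18.6250 77.7500]
BᵀPA = [-20.5000 -11.0000; -85.0000 -46.0000]
K = S⁻¹·BᵀPA = [-0.0446 0.0062; -1.0826 -0.5931]
A−BK = [-0.3749 -0.3663; -5.1049 -4.5900]
AᵀP(A−BK) = [7.0678 5.7115; 5.7115 4.7844]
P' = Q + AᵀP(A−BK) = [18.3178 4.9615; 4.9615 5.0344]
tr(P') = 23.3522


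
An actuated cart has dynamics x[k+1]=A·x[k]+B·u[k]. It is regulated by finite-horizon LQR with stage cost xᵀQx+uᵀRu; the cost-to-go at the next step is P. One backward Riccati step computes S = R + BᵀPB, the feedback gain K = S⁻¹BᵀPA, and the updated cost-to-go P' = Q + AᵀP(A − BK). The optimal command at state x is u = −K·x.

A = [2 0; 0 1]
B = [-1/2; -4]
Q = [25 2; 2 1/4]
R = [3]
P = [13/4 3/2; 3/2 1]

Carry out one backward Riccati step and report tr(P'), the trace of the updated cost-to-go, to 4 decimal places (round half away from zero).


BᵀP = [-7.6250 -4.7500]
S = R + BᵀPB = [3] + [22.8125] = [25.8125]
BᵀPA = [-15.2500 -4.7500]
K = S⁻¹·BᵀPA = [-0.5908 -0.1840]
A−BK = [1.7046 -0.0920; -2.3632 0.2639]
AᵀP(A−BK) = [3.9903 0.1937; 0.1937 0.1259]
P' = Q + AᵀP(A−BK) = [28.9903 2.1937; 2.1937 0.3759]
tr(P') = 29.3662

29.3662


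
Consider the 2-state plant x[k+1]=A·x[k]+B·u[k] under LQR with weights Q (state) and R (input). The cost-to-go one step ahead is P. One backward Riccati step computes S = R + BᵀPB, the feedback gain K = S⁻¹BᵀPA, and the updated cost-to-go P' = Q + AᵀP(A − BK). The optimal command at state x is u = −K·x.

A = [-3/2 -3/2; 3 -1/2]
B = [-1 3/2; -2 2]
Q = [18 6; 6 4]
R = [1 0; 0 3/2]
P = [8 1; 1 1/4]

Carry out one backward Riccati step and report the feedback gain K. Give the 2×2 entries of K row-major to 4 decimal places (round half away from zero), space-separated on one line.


0.1755 0.4548 -0.4468 -0.5213

BᵀP = [-10.0000 -1.5000; 14.0000 2.0000]
S = R + BᵀPB = [1 0; 0 3/2] + [13.0000 -18.0000; -18.0000 25.0000] = [14.0000 -18.0000; -18.0000 26.5000]
BᵀPA = [10.5000 15.7500; -15.0000 -22.0000]
K = S⁻¹·BᵀPA = [0.1755 0.4548; -0.4468 -0.5213]
A−BK = [-0.6543 -0.2633; 4.2447 1.4521]
AᵀP(A−BK) = [2.7048 1.2806; 1.2806 0.9315]
P' = Q + AᵀP(A−BK) = [20.7048 7.2806; 7.2806 4.9315]
tr(P') = 25.6363


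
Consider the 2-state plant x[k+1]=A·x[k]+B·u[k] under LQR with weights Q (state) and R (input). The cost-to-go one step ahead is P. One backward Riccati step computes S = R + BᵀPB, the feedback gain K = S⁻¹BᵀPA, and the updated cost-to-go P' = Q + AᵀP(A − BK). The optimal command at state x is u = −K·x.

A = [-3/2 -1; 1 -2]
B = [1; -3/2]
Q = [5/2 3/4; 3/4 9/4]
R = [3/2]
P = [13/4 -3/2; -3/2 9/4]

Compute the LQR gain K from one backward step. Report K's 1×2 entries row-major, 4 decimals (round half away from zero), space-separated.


BᵀP = [5.5000 -4.8750]
S = R + BᵀPB = [3/2] + [12.8125] = [14.3125]
BᵀPA = [-13.1250 4.2500]
K = S⁻¹·BᵀPA = [-0.9170 0.2969]
A−BK = [-0.5830 -1.2969; -0.3755 -1.5546]
AᵀP(A−BK) = [2.0265 1.2724; 1.2724 4.9880]
P' = Q + AᵀP(A−BK) = [4.5265 2.0224; 2.0224 7.2380]
tr(P') = 11.7645

-0.9170 0.2969


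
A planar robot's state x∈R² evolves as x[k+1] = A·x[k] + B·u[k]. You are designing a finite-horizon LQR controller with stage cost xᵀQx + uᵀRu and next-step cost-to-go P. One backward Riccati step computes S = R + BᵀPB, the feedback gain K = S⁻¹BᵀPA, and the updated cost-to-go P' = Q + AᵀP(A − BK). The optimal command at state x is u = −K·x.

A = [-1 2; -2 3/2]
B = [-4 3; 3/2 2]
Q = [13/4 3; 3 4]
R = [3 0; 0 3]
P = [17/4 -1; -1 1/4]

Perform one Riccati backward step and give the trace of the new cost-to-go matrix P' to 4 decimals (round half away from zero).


7.6897

BᵀP = [-18.5000 4.3750; 10.7500 -2.5000]
S = R + BᵀPB = [3 0; 0 3] + [80.5625 -46.7500; -46.7500 27.2500] = [83.5625 -46.7500; -46.7500 30.2500]
BᵀPA = [9.7500 -30.4375; -5.7500 17.7500]
K = S⁻¹·BᵀPA = [0.0763 -0.2657; -0.0721 0.1762]
A−BK = [-0.4783 0.4087; -1.9703 1.5462]
AᵀP(A−BK) = [0.0911 -0.1466; -0.1466 0.3486]
P' = Q + AᵀP(A−BK) = [3.3411 2.8534; 2.8534 4.3486]
tr(P') = 7.6897


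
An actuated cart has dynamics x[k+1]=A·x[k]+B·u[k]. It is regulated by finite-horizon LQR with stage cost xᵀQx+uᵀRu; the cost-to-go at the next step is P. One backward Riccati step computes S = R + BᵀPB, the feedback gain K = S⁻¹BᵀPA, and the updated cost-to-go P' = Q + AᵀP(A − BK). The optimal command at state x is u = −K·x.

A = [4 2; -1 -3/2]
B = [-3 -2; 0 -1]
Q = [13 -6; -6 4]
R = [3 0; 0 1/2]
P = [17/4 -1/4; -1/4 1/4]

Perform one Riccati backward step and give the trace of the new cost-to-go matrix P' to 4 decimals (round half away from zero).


BᵀP = [-12.7500 0.7500; -8.2500 0.2500]
S = R + BᵀPB = [3 0; 0 1/2] + [38.2500 24.7500; 24.7500 16.2500] = [41.2500 24.7500; 24.7500 16.7500]
BᵀPA = [-51.7500 -26.6250; -33.2500 -16.8750]
K = S⁻¹·BᵀPA = [-0.5598 -0.3612; -1.1579 -0.4737]
A−BK = [0.0048 -0.0311; -2.1579 -1.9737]
AᵀP(A−BK) = [2.7799 1.9306; 1.9306 1.4510]
P' = Q + AᵀP(A−BK) = [15.7799 -4.0694; -4.0694 5.4510]
tr(P') = 21.2309

21.2309


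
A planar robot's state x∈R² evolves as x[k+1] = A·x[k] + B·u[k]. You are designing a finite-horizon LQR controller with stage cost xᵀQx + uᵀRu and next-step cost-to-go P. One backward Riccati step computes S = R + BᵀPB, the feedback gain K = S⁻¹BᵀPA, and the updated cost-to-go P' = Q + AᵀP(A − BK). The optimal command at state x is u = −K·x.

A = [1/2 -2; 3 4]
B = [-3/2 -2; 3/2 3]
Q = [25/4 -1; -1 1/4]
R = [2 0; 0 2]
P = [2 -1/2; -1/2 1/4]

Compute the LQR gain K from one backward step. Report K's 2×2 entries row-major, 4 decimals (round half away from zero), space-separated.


BᵀP = [-3.7500 1.1250; -5.5000 1.7500]
S = R + BᵀPB = [2 0; 0 2] + [7.3125 10.8750; 10.8750 16.2500] = [9.3125 10.8750; 10.8750 18.2500]
BᵀPA = [1.5000 12.0000; 2.5000 18.0000]
K = S⁻¹·BᵀPA = [0.0036 0.4498; 0.1348 0.7183]
A−BK = [0.7751 0.1112; 2.5901 1.1705]
AᵀP(A−BK) = [0.9075 0.5296; 0.5296 1.6735]
P' = Q + AᵀP(A−BK) = [7.1575 -0.4704; -0.4704 1.9235]
tr(P') = 9.0810

0.0036 0.4498 0.1348 0.7183


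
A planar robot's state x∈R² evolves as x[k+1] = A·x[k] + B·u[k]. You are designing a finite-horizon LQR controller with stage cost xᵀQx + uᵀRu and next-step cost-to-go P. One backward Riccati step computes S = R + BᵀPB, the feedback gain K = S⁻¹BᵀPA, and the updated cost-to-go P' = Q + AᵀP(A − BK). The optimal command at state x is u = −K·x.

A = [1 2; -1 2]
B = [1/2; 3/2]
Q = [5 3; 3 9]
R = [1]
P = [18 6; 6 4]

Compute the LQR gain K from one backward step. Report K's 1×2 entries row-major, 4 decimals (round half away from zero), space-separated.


0.3830 2.2979

BᵀP = [18.0000 9.0000]
S = R + BᵀPB = [1] + [22.5000] = [23.5000]
BᵀPA = [9.0000 54.0000]
K = S⁻¹·BᵀPA = [0.3830 2.2979]
A−BK = [0.8085 0.8511; -1.5745 -1.4468]
AᵀP(A−BK) = [6.5532 7.3191; 7.3191 11.9149]
P' = Q + AᵀP(A−BK) = [11.5532 10.3191; 10.3191 20.9149]
tr(P') = 32.4681


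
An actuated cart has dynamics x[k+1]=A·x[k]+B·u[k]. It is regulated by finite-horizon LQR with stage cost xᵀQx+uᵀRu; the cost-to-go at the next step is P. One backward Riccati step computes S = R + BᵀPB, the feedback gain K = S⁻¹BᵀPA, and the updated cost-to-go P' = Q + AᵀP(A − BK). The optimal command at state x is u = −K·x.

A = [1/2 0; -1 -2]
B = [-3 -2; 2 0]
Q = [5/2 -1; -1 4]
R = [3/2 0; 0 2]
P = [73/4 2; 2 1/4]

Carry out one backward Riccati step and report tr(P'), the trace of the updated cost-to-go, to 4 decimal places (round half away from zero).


6.6815

BᵀP = [-50.7500 -5.5000; -36.5000 -4.0000]
S = R + BᵀPB = [3/2 0; 0 2] + [141.2500 101.5000; 101.5000 73.0000] = [142.7500 101.5000; 101.5000 75.0000]
BᵀPA = [-19.8750 11.0000; -14.2500 8.0000]
K = S⁻¹·BᵀPA = [-0.1095 0.0322; -0.0418 0.0631]
A−BK = [0.0879 0.2228; -0.7809 -2.0644]
AᵀP(A−BK) = [0.0404 0.0390; 0.0390 0.1411]
P' = Q + AᵀP(A−BK) = [2.5404 -0.9610; -0.9610 4.1411]
tr(P') = 6.6815


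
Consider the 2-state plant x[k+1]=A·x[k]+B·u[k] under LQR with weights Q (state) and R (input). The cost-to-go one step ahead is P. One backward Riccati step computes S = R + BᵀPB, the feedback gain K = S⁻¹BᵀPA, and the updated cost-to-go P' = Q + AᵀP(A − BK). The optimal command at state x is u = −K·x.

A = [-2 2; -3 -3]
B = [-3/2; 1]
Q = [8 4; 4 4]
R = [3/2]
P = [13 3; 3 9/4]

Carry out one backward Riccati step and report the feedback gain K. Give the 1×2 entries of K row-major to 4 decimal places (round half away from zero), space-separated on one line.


BᵀP = [-16.5000 -2.2500]
S = R + BᵀPB = [3/2] + [22.5000] = [24.0000]
BᵀPA = [39.7500 -26.2500]
K = S⁻¹·BᵀPA = [1.6563 -1.0938]
A−BK = [0.4844 0.3594; -4.6563 -1.9063]
AᵀP(A−BK) = [42.4141 11.7266; 11.7266 7.5391]
P' = Q + AᵀP(A−BK) = [50.4141 15.7266; 15.7266 11.5391]
tr(P') = 61.9531

1.6563 -1.0938


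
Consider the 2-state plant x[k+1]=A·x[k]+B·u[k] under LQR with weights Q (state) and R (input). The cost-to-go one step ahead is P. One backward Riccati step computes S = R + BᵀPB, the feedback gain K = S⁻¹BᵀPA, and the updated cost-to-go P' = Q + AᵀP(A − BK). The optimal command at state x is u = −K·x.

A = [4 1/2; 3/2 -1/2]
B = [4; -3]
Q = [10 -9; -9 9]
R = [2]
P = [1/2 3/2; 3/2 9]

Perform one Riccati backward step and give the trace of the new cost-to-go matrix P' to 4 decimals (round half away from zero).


BᵀP = [-2.5000 -21.0000]
S = R + BᵀPB = [2] + [53.0000] = [55.0000]
BᵀPA = [-41.5000 9.2500]
K = S⁻¹·BᵀPA = [-0.7545 0.1682]
A−BK = [7.0182 -0.1727; -0.7636 0.0045]
AᵀP(A−BK) = [14.9364 -0.6455; -0.6455 0.0693]
P' = Q + AᵀP(A−BK) = [24.9364 -9.6455; -9.6455 9.0693]
tr(P') = 34.0057

34.0057


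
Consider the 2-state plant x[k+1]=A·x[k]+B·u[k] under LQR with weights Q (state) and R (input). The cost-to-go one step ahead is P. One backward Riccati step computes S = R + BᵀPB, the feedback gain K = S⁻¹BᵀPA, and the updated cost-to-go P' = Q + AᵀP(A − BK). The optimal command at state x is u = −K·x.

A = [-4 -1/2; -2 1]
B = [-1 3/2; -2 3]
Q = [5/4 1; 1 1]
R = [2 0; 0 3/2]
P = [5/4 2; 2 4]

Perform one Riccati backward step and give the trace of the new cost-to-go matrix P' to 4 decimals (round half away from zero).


5.1687

BᵀP = [-5.2500 -10.0000; 7.8750 15.0000]
S = R + BᵀPB = [2 0; 0 3/2] + [25.2500 -37.8750; -37.8750 56.8125] = [27.2500 -37.8750; -37.8750 58.3125]
BᵀPA = [41.0000 -7.3750; -61.5000 11.0625]
K = S⁻¹·BᵀPA = [0.3981 -0.0716; -0.7961 0.1432]
A−BK = [-2.4078 -0.7864; 1.1845 0.4272]
AᵀP(A−BK) = [2.7184 0.2427; 0.2427 0.2002]
P' = Q + AᵀP(A−BK) = [3.9684 1.2427; 1.2427 1.2002]
tr(P') = 5.1687


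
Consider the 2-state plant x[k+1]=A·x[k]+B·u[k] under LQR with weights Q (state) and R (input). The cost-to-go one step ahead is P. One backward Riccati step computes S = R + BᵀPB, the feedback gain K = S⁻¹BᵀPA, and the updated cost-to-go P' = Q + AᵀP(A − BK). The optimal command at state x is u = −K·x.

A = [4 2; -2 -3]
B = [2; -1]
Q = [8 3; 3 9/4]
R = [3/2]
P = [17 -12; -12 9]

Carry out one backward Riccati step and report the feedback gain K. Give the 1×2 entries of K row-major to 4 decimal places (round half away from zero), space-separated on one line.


BᵀP = [46.0000 -33.0000]
S = R + BᵀPB = [3/2] + [125.0000] = [126.5000]
BᵀPA = [250.0000 191.0000]
K = S⁻¹·BᵀPA = [1.9763 1.5099]
A−BK = [0.0474 -1.0198; -0.0237 -1.4901]
AᵀP(A−BK) = [5.9289 4.5296; 4.5296 4.6126]
P' = Q + AᵀP(A−BK) = [13.9289 7.5296; 7.5296 6.8626]
tr(P') = 20.7915

1.9763 1.5099


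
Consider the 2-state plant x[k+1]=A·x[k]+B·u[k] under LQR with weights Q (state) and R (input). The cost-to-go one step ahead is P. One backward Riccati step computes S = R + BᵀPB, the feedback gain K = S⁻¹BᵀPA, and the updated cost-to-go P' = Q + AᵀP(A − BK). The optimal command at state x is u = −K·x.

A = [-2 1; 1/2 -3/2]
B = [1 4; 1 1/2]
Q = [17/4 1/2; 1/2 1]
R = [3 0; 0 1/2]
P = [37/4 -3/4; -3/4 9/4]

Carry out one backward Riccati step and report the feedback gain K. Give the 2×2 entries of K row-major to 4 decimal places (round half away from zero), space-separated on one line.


0.2958 -0.6619 -0.5783 0.4275

BᵀP = [8.5000 1.5000; 36.6250 -1.8750]
S = R + BᵀPB = [3 0; 0 1/2] + [10.0000 34.7500; 34.7500 145.5625] = [13.0000 34.7500; 34.7500 146.0625]
BᵀPA = [-16.2500 6.2500; -74.1875 39.4375]
K = S⁻¹·BᵀPA = [0.2958 -0.6619; -0.5783 0.4275]
A−BK = [0.0174 -0.0480; 0.4933 -1.0518]
AᵀP(A−BK) = [0.9673 -1.8548; -1.8548 3.8406]
P' = Q + AᵀP(A−BK) = [5.2173 -1.3548; -1.3548 4.8406]
tr(P') = 10.0579


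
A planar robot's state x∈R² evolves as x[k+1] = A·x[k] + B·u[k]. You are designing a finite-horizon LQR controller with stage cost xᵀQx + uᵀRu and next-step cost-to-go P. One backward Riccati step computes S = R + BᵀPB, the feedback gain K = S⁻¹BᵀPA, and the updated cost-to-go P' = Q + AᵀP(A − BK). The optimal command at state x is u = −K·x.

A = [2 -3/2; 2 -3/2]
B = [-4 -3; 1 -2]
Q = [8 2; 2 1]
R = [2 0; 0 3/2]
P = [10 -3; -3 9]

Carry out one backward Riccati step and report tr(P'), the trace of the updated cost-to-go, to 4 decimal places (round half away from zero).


BᵀP = [-43.0000 21.0000; -24.0000 -9.0000]
S = R + BᵀPB = [2 0; 0 3/2] + [193.0000 87.0000; 87.0000 90.0000] = [195.0000 87.0000; 87.0000 91.5000]
BᵀPA = [-44.0000 33.0000; -66.0000 49.5000]
K = S⁻¹·BᵀPA = [0.1670 -0.1253; -0.8801 0.6601]
A−BK = [0.0277 -0.0208; 0.0727 -0.0545]
AᵀP(A−BK) = [1.2609 -0.9457; -0.9457 0.7093]
P' = Q + AᵀP(A−BK) = [9.2609 1.0543; 1.0543 1.7093]
tr(P') = 10.9702

10.9702


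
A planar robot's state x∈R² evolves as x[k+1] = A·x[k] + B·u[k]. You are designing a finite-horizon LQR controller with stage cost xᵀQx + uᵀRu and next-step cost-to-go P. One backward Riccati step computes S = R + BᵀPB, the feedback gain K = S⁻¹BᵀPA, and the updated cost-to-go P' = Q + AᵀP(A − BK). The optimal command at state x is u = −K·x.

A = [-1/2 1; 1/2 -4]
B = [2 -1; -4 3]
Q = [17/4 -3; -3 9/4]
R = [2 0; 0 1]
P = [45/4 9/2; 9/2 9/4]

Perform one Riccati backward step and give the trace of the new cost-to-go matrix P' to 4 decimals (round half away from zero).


9.7562

BᵀP = [4.5000 0.0000; 2.2500 2.2500]
S = R + BᵀPB = [2 0; 0 1] + [9.0000 -4.5000; -4.5000 4.5000] = [11.0000 -4.5000; -4.5000 5.5000]
BᵀPA = [-2.2500 4.5000; 0.0000 -6.7500]
K = S⁻¹·BᵀPA = [-0.3075 -0.1398; -0.2516 -1.3416]
A−BK = [-0.1366 -0.0621; 0.0248 -0.5342]
AᵀP(A−BK) = [0.4332 0.8106; 0.8106 2.8230]
P' = Q + AᵀP(A−BK) = [4.6832 -2.1894; -2.1894 5.0730]
tr(P') = 9.7562


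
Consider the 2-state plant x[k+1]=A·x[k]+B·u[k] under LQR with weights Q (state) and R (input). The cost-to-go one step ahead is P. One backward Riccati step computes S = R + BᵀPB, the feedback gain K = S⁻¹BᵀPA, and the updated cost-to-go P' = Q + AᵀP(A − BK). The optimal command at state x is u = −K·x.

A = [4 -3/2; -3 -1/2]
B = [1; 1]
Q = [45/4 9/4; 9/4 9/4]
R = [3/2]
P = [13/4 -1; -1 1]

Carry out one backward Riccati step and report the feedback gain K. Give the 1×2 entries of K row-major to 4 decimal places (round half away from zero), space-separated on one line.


BᵀP = [2.2500 0.0000]
S = R + BᵀPB = [3/2] + [2.2500] = [3.7500]
BᵀPA = [9.0000 -3.3750]
K = S⁻¹·BᵀPA = [2.4000 -0.9000]
A−BK = [1.6000 -0.6000; -5.4000 0.4000]
AᵀP(A−BK) = [63.4000 -12.4000; -12.4000 3.0250]
P' = Q + AᵀP(A−BK) = [74.6500 -10.1500; -10.1500 5.2750]
tr(P') = 79.9250

2.4000 -0.9000


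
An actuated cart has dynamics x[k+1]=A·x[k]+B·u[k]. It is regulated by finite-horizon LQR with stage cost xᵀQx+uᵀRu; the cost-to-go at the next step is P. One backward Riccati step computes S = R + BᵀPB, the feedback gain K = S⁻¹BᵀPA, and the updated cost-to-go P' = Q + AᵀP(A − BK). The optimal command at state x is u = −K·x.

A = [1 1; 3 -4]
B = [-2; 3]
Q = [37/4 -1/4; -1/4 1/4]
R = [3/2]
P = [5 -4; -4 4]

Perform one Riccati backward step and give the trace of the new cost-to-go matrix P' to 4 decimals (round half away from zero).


15.1967

BᵀP = [-22.0000 20.0000]
S = R + BᵀPB = [3/2] + [104.0000] = [105.5000]
BᵀPA = [38.0000 -102.0000]
K = S⁻¹·BᵀPA = [0.3602 -0.9668]
A−BK = [1.7204 -0.9336; 1.9194 -1.0995]
AᵀP(A−BK) = [3.3128 -2.2607; -2.2607 2.3839]
P' = Q + AᵀP(A−BK) = [12.5628 -2.5107; -2.5107 2.6339]
tr(P') = 15.1967


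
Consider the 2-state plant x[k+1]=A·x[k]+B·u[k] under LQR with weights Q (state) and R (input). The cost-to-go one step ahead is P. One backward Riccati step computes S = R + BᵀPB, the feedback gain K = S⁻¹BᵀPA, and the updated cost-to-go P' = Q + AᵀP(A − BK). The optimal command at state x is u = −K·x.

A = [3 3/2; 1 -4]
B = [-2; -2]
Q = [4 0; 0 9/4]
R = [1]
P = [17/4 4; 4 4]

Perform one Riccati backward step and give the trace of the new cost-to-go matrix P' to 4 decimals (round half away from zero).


BᵀP = [-16.5000 -16.0000]
S = R + BᵀPB = [1] + [65.0000] = [66.0000]
BᵀPA = [-65.5000 39.2500]
K = S⁻¹·BᵀPA = [-0.9924 0.5947]
A−BK = [1.0152 2.6894; -0.9848 -2.8106]
AᵀP(A−BK) = [1.2462 0.0777; 0.0777 2.2206]
P' = Q + AᵀP(A−BK) = [5.2462 0.0777; 0.0777 4.4706]
tr(P') = 9.7169

9.7169


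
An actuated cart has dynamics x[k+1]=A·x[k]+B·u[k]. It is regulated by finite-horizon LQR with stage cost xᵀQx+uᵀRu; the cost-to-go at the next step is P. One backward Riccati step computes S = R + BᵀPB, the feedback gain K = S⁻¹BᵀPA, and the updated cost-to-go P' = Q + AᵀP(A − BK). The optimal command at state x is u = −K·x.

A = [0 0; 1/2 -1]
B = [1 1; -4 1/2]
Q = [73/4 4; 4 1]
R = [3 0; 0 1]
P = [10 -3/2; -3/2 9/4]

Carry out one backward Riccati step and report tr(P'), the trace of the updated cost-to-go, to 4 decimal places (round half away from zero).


BᵀP = [16.0000 -10.5000; 9.2500 -0.3750]
S = R + BᵀPB = [3 0; 0 1] + [58.0000 10.7500; 10.7500 9.0625] = [61.0000 10.7500; 10.7500 10.0625]
BᵀPA = [-5.2500 10.5000; -0.1875 0.3750]
K = S⁻¹·BᵀPA = [-0.1020 0.2040; 0.0903 -0.1806]
A−BK = [0.0117 -0.0233; 0.0469 -0.0938]
AᵀP(A−BK) = [0.0440 -0.0881; -0.0881 0.1761]
P' = Q + AᵀP(A−BK) = [18.2940 3.9119; 3.9119 1.1761]
tr(P') = 19.4701

19.4701


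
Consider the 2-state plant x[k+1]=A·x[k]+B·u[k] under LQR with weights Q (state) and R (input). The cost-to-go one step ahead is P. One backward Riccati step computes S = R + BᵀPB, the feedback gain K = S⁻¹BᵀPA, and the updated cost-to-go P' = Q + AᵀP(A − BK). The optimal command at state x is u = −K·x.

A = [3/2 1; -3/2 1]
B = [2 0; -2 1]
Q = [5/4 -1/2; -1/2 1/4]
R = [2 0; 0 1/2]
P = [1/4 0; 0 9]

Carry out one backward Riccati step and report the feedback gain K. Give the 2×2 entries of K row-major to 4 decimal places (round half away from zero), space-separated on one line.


0.4435 -0.0914 -0.5806 0.7742

BᵀP = [0.5000 -18.0000; 0.0000 9.0000]
S = R + BᵀPB = [2 0; 0 1/2] + [37.0000 -18.0000; -18.0000 9.0000] = [39.0000 -18.0000; -18.0000 9.5000]
BᵀPA = [27.7500 -17.5000; -13.5000 9.0000]
K = S⁻¹·BᵀPA = [0.4435 -0.0914; -0.5806 0.7742]
A−BK = [0.6129 1.1828; -0.0323 0.0430]
AᵀP(A−BK) = [0.6653 -0.1371; -0.1371 0.6828]
P' = Q + AᵀP(A−BK) = [1.9153 -0.6371; -0.6371 0.9328]
tr(P') = 2.8481


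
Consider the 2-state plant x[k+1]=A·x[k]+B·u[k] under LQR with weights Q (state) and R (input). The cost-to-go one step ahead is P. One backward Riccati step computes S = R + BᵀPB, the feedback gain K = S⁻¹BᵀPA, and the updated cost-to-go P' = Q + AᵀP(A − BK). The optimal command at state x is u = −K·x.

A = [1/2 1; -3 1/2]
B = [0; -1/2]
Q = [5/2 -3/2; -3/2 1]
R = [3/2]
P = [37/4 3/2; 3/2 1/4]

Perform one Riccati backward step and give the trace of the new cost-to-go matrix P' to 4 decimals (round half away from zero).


BᵀP = [-0.7500 -0.1250]
S = R + BᵀPB = [3/2] + [0.0625] = [1.5625]
BᵀPA = [0.0000 -0.8125]
K = S⁻¹·BᵀPA = [0.0000 -0.5200]
A−BK = [0.5000 1.0000; -3.0000 0.2400]
AᵀP(A−BK) = [0.0625 0.1250; 0.1250 10.3900]
P' = Q + AᵀP(A−BK) = [2.5625 -1.3750; -1.3750 11.3900]
tr(P') = 13.9525

13.9525


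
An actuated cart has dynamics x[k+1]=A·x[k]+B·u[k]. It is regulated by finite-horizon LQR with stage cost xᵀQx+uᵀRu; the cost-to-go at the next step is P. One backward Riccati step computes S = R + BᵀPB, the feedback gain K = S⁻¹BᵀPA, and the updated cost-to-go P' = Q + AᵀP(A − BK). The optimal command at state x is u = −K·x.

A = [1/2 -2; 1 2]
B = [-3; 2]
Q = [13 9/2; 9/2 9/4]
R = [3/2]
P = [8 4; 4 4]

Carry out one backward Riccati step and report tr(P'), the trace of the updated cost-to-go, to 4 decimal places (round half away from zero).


23.9006

BᵀP = [-16.0000 -4.0000]
S = R + BᵀPB = [3/2] + [40.0000] = [41.5000]
BᵀPA = [-12.0000 24.0000]
K = S⁻¹·BᵀPA = [-0.2892 0.5783]
A−BK = [-0.3675 -0.2651; 1.5783 0.8434]
AᵀP(A−BK) = [6.5301 2.9398; 2.9398 2.1205]
P' = Q + AᵀP(A−BK) = [19.5301 7.4398; 7.4398 4.3705]
tr(P') = 23.9006


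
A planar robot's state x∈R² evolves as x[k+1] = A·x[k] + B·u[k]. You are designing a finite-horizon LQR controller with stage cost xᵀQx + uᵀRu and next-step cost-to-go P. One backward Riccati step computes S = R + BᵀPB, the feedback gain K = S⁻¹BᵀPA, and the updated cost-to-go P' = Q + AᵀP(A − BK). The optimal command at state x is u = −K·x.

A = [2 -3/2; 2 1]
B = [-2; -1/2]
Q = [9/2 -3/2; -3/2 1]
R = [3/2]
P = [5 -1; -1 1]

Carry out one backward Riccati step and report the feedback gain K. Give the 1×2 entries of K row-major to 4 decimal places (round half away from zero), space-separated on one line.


-0.8101 0.7975

BᵀP = [-9.5000 1.5000]
S = R + BᵀPB = [3/2] + [18.2500] = [19.7500]
BᵀPA = [-16.0000 15.7500]
K = S⁻¹·BᵀPA = [-0.8101 0.7975]
A−BK = [0.3797 0.0949; 1.5949 1.3987]
AᵀP(A−BK) = [3.0380 0.7595; 0.7595 2.6899]
P' = Q + AᵀP(A−BK) = [7.5380 -0.7405; -0.7405 3.6899]
tr(P') = 11.2278


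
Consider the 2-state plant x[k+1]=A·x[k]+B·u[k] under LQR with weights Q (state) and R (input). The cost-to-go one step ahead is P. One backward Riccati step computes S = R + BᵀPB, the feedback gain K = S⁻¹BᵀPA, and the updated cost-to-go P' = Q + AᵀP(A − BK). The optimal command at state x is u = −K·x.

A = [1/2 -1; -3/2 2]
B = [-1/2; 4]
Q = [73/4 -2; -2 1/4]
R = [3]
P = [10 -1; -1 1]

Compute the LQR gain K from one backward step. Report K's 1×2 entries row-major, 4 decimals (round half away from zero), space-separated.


BᵀP = [-9.0000 4.5000]
S = R + BᵀPB = [3] + [22.5000] = [25.5000]
BᵀPA = [-11.2500 18.0000]
K = S⁻¹·BᵀPA = [-0.4412 0.7059]
A−BK = [0.2794 -0.6471; 0.2647 -0.8235]
AᵀP(A−BK) = [1.2868 -2.5588; -2.5588 5.2941]
P' = Q + AᵀP(A−BK) = [19.5368 -4.5588; -4.5588 5.5441]
tr(P') = 25.0809

-0.4412 0.7059


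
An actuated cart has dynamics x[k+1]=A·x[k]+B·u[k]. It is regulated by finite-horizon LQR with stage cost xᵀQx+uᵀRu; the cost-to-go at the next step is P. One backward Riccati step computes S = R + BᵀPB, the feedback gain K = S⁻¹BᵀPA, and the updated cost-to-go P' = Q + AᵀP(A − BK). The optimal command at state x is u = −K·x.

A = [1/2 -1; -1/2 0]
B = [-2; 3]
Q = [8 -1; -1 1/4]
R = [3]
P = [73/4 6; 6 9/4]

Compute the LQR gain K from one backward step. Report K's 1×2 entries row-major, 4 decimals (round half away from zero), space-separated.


BᵀP = [-18.5000 -5.2500]
S = R + BᵀPB = [3] + [21.2500] = [24.2500]
BᵀPA = [-6.6250 18.5000]
K = S⁻¹·BᵀPA = [-0.2732 0.7629]
A−BK = [-0.0464 0.5258; 0.3196 -2.2887]
AᵀP(A−BK) = [0.3151 -1.0709; -1.0709 4.1366]
P' = Q + AᵀP(A−BK) = [8.3151 -2.0709; -2.0709 4.3866]
tr(P') = 12.7017

-0.2732 0.7629


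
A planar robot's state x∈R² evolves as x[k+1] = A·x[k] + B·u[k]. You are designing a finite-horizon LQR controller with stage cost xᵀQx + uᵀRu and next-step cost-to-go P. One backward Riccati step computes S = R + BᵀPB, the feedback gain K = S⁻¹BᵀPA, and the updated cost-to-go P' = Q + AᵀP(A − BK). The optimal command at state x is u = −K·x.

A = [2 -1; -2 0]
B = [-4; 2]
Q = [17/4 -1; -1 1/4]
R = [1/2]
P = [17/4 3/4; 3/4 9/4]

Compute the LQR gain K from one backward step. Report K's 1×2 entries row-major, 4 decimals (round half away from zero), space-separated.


-0.5191 0.2366

BᵀP = [-15.5000 1.5000]
S = R + BᵀPB = [1/2] + [65.0000] = [65.5000]
BᵀPA = [-34.0000 15.5000]
K = S⁻¹·BᵀPA = [-0.5191 0.2366]
A−BK = [-0.0763 -0.0534; -0.9618 -0.4733]
AᵀP(A−BK) = [2.3511 1.0458; 1.0458 0.5821]
P' = Q + AᵀP(A−BK) = [6.6011 0.0458; 0.0458 0.8321]
tr(P') = 7.4332


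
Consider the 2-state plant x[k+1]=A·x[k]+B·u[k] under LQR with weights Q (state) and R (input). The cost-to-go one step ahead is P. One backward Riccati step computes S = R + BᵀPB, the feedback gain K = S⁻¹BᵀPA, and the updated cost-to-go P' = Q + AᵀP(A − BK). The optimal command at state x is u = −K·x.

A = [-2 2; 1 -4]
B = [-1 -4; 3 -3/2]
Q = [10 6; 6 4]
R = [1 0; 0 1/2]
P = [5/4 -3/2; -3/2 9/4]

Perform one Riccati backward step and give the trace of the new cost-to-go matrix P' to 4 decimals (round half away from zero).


16.2174

BᵀP = [-5.7500 8.2500; -2.7500 2.6250]
S = R + BᵀPB = [1 0; 0 1/2] + [30.5000 10.6250; 10.6250 7.0625] = [31.5000 10.6250; 10.6250 7.5625]
BᵀPA = [19.7500 -44.5000; 8.1250 -16.0000]
K = S⁻¹·BᵀPA = [0.5029 -1.3288; 0.3678 -0.2488]
A−BK = [-0.0259 -0.3241; 0.0429 -0.3870]
AᵀP(A−BK) = [0.3289 -0.7351; -0.7351 1.8885]
P' = Q + AᵀP(A−BK) = [10.3289 5.2649; 5.2649 5.8885]
tr(P') = 16.2174


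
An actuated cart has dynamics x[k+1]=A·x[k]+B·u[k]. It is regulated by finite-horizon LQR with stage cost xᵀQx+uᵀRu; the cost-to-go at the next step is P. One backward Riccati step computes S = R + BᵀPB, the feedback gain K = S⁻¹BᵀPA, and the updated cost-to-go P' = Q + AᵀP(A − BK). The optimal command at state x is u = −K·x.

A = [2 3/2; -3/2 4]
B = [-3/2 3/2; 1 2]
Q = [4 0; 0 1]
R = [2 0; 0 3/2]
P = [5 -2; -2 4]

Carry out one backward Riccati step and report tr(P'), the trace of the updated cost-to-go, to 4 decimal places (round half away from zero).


BᵀP = [-9.5000 7.0000; 3.5000 5.0000]
S = R + BᵀPB = [2 0; 0 3/2] + [21.2500 -0.2500; -0.2500 15.2500] = [23.2500 -0.2500; -0.2500 16.7500]
BᵀPA = [-29.5000 13.7500; -0.5000 25.2500]
K = S⁻¹·BᵀPA = [-1.2693 0.6077; -0.0488 1.5165]
A−BK = [0.1692 0.1368; -0.1331 0.3592]
AᵀP(A−BK) = [3.5300 -1.8144; -1.8144 4.6016]
P' = Q + AᵀP(A−BK) = [7.5300 -1.8144; -1.8144 5.6016]
tr(P') = 13.1316

13.1316


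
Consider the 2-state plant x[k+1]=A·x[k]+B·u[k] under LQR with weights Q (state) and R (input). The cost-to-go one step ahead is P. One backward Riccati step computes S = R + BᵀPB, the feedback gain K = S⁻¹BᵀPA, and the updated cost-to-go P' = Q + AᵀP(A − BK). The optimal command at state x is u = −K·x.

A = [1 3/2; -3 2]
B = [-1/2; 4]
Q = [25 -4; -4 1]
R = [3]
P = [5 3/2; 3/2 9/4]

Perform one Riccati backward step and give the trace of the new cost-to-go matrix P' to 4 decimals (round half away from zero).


BᵀP = [3.5000 8.2500]
S = R + BᵀPB = [3] + [31.2500] = [34.2500]
BᵀPA = [-21.2500 21.7500]
K = S⁻¹·BᵀPA = [-0.6204 0.6350]
A−BK = [0.6898 1.8175; -0.5182 -0.5401]
AᵀP(A−BK) = [3.0657 3.7445; 3.7445 15.4380]
P' = Q + AᵀP(A−BK) = [28.0657 -0.2555; -0.2555 16.4380]
tr(P') = 44.5036

44.5036


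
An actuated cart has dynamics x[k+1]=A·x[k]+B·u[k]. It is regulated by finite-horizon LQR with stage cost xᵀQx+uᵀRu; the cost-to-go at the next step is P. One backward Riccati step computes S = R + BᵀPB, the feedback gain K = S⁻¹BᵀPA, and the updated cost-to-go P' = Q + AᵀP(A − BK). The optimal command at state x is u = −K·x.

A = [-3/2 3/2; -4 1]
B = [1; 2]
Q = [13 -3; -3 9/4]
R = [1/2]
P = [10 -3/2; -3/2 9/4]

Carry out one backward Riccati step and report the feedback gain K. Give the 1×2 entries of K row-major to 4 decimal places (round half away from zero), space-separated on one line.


BᵀP = [7.0000 3.0000]
S = R + BᵀPB = [1/2] + [13.0000] = [13.5000]
BᵀPA = [-22.5000 13.5000]
K = S⁻¹·BᵀPA = [-1.6667 1.0000]
A−BK = [0.1667 0.5000; -0.6667 -1.0000]
AᵀP(A−BK) = [3.0000 2.2500; 2.2500 6.7500]
P' = Q + AᵀP(A−BK) = [16.0000 -0.7500; -0.7500 9.0000]
tr(P') = 25.0000

-1.6667 1.0000


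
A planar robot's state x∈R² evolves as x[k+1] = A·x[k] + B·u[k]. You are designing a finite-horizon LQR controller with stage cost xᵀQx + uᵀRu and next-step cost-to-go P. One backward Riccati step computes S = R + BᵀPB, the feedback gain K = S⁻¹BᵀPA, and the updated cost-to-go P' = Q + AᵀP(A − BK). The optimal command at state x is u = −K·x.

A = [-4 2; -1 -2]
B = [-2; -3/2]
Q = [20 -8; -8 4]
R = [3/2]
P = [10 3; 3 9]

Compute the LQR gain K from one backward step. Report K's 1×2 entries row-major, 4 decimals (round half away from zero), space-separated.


1.4734 -0.1254

BᵀP = [-24.5000 -19.5000]
S = R + BᵀPB = [3/2] + [78.2500] = [79.7500]
BᵀPA = [117.5000 -10.0000]
K = S⁻¹·BᵀPA = [1.4734 -0.1254]
A−BK = [-1.0533 1.7492; 1.2100 -2.1881]
AᵀP(A−BK) = [19.8809 -29.2665; -29.2665 50.7461]
P' = Q + AᵀP(A−BK) = [39.8809 -37.2665; -37.2665 54.7461]
tr(P') = 94.6270


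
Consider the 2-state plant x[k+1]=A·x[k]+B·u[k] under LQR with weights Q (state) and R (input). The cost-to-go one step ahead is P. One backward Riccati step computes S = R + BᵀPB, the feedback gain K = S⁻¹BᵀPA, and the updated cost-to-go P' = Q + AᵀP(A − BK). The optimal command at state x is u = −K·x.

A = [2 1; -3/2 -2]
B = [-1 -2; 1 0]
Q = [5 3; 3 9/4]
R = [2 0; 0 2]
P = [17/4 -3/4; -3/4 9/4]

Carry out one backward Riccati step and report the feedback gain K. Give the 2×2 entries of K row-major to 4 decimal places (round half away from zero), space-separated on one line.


-0.9222 -1.0444 -0.5278 -0.0556

BᵀP = [-5.0000 3.0000; -8.5000 1.5000]
S = R + BᵀPB = [2 0; 0 2] + [8.0000 10.0000; 10.0000 17.0000] = [10.0000 10.0000; 10.0000 19.0000]
BᵀPA = [-14.5000 -11.0000; -19.2500 -11.5000]
K = S⁻¹·BᵀPA = [-0.9222 -1.0444; -0.5278 -0.0556]
A−BK = [0.0222 -0.1556; -0.5778 -0.9556]
AᵀP(A−BK) = [3.0306 3.1611; 3.1611 4.1222]
P' = Q + AᵀP(A−BK) = [8.0306 6.1611; 6.1611 6.3722]
tr(P') = 14.4028


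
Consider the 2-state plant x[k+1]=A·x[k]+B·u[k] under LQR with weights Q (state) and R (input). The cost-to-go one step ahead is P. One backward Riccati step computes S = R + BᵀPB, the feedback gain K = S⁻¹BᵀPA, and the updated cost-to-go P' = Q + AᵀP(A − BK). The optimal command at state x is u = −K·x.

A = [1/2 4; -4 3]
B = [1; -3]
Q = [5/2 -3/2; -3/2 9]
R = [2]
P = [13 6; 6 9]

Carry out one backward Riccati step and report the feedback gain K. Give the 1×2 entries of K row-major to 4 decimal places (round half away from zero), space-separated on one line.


1.3583 -1.3833

BᵀP = [-5.0000 -21.0000]
S = R + BᵀPB = [2] + [58.0000] = [60.0000]
BᵀPA = [81.5000 -83.0000]
K = S⁻¹·BᵀPA = [1.3583 -1.3833]
A−BK = [-0.8583 5.3833; 0.0750 -1.1500]
AᵀP(A−BK) = [12.5458 -56.2583; -56.2583 318.1833]
P' = Q + AᵀP(A−BK) = [15.0458 -57.7583; -57.7583 327.1833]
tr(P') = 342.2292


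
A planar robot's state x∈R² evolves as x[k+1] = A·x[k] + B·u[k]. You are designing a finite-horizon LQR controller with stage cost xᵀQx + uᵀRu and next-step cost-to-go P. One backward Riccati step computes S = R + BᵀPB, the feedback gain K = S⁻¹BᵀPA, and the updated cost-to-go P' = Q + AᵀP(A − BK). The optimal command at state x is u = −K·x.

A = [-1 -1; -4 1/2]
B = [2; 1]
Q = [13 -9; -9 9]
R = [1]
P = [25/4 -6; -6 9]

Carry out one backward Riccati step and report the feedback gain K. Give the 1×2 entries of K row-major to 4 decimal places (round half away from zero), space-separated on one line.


BᵀP = [6.5000 -3.0000]
S = R + BᵀPB = [1] + [10.0000] = [11.0000]
BᵀPA = [5.5000 -8.0000]
K = S⁻¹·BᵀPA = [0.5000 -0.7273]
A−BK = [-2.0000 0.4545; -4.5000 1.2273]
AᵀP(A−BK) = [99.5000 -28.7500; -28.7500 8.6818]
P' = Q + AᵀP(A−BK) = [112.5000 -37.7500; -37.7500 17.6818]
tr(P') = 130.1818

0.5000 -0.7273


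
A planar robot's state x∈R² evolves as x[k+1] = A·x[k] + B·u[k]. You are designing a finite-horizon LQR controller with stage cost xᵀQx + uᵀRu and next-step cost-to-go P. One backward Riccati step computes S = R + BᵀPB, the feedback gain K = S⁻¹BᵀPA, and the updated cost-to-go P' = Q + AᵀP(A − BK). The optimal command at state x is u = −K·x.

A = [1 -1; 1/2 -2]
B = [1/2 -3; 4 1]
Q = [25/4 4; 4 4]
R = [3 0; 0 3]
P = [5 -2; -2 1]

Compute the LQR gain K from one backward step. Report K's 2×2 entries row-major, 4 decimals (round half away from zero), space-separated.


0.0525 -0.2425 -0.2381 0.1267

BᵀP = [-5.5000 3.0000; -17.0000 7.0000]
S = R + BᵀPB = [3 0; 0 3] + [9.2500 19.5000; 19.5000 58.0000] = [12.2500 19.5000; 19.5000 61.0000]
BᵀPA = [-4.0000 -0.5000; -13.5000 3.0000]
K = S⁻¹·BᵀPA = [0.0525 -0.2425; -0.2381 0.1267]
A−BK = [0.2595 -0.4986; 0.5283 -1.1567]
AᵀP(A−BK) = [0.2457 -0.2595; -0.2595 0.4986]
P' = Q + AᵀP(A−BK) = [6.4957 3.7405; 3.7405 4.4986]
tr(P') = 10.9944
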